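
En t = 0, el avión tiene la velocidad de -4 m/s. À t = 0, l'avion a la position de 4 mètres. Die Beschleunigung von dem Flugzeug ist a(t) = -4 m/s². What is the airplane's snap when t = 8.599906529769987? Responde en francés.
En partant de l'accélération a(t) = -4, nous prenons 2 dérivées. La dérivée de l'accélération donne le jerk: j(t) = 0. En prenant d/dt de j(t), nous trouvons s(t) = 0. Nous avons le snap s(t) = 0. En substituant t = 8.599906529769987: s(8.599906529769987) = 0.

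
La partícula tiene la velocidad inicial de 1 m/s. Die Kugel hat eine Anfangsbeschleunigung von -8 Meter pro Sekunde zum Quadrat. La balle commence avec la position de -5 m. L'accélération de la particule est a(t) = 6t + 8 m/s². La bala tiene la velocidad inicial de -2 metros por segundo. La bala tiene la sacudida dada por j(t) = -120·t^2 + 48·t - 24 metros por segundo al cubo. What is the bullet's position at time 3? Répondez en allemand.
Ausgehend von dem Ruck j(t) = -120·t^2 + 48·t - 24, nehmen wir 3 Stammfunktionen. Mit ∫j(t)dt und Anwendung von a(0) = -8, finden wir a(t) = -40·t^3 + 24·t^2 - 24·t - 8. Das Integral von der Beschleunigung, mit v(0) = -2, ergibt die Geschwindigkeit: v(t) = -10·t^4 + 8·t^3 - 12·t^2 - 8·t - 2. Mit ∫v(t)dt und Anwendung von x(0) = -5, finden wir x(t) = -2·t^5 + 2·t^4 - 4·t^3 - 4·t^2 - 2·t - 5. Mit x(t) = -2·t^5 + 2·t^4 - 4·t^3 - 4·t^2 - 2·t - 5 und Einsetzen von t = 3, finden wir x = -479.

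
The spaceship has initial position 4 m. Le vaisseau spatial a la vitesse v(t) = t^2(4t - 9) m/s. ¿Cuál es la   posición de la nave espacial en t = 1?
Debemos encontrar la integral de nuestra ecuación de la velocidad v(t) = t^2·(4·t - 9) 1 vez. La antiderivada de la velocidad es la posición. Usando x(0) = 4, obtenemos x(t) = t^4 - 3·t^3 + 4. Usando x(t) = t^4 - 3·t^3 + 4 y sustituyendo t = 1, encontramos x = 2.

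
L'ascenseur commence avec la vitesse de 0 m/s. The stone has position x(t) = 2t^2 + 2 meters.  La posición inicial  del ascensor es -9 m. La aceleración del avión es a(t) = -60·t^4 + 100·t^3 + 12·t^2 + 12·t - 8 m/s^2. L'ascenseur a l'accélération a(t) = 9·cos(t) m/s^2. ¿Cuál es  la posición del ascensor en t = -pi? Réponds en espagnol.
Debemos encontrar la antiderivada de nuestra ecuación de la aceleración a(t) = 9·cos(t) 2 veces. Integrando la aceleración y usando la condición inicial v(0) = 0, obtenemos v(t) = 9·sin(t). La integral de la velocidad es la posición. Usando x(0) = -9, obtenemos x(t) = -9·cos(t). De la ecuación de la posición x(t) = -9·cos(t), sustituimos t = -pi para obtener x = 9.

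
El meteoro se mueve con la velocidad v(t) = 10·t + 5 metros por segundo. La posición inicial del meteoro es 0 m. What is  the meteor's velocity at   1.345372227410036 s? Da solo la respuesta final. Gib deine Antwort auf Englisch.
v(1.345372227410036) = 18.4537222741004.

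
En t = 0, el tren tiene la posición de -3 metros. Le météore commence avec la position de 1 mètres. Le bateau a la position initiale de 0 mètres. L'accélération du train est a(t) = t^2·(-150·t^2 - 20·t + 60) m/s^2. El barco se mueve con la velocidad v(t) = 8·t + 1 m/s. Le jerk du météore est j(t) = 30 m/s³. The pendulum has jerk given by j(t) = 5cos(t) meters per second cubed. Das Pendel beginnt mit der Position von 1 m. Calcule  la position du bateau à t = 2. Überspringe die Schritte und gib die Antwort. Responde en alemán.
Die Antwort ist 18.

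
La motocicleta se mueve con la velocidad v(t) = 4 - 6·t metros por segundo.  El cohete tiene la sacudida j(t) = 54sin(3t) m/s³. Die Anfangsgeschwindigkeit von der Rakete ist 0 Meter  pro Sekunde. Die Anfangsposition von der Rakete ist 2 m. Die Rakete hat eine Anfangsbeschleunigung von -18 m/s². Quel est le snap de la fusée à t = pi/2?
En partant du jerk j(t) = 54·sin(3·t), nous prenons 1 dérivée. En prenant d/dt de j(t), nous trouvons s(t) = 162·cos(3·t). Nous avons le snap s(t) = 162·cos(3·t). En substituant t = pi/2: s(pi/2) = 0.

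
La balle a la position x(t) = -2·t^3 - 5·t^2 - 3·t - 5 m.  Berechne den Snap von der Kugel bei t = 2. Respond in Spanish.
Debemos derivar nuestra ecuación de la posición x(t) = -2·t^3 - 5·t^2 - 3·t - 5 4 veces. La derivada de la posición da la velocidad: v(t) = -6·t^2 - 10·t - 3. Derivando la velocidad, obtenemos la aceleración: a(t) = -12·t - 10. La derivada de la aceleración da la sacudida: j(t) = -12. La derivada de la sacudida da el snap: s(t) = 0. De la ecuación del snap s(t) = 0, sustituimos t = 2 para obtener s = 0.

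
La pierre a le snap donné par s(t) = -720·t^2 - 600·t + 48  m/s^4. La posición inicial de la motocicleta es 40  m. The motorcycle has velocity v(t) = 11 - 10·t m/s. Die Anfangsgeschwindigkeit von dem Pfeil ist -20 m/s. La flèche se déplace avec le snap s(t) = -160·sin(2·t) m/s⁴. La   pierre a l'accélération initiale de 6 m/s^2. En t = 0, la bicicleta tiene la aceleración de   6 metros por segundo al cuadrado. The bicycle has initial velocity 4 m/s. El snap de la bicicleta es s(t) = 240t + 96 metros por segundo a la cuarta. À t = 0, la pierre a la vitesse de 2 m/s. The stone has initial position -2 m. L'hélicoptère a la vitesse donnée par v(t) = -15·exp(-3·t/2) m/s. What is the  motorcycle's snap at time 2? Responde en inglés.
We must differentiate our velocity equation v(t) = 11 - 10·t 3 times. Differentiating velocity, we get acceleration: a(t) = -10. Taking d/dt of a(t), we find j(t) = 0. The derivative of jerk gives snap: s(t) = 0. Using s(t) = 0 and substituting t = 2, we find s = 0.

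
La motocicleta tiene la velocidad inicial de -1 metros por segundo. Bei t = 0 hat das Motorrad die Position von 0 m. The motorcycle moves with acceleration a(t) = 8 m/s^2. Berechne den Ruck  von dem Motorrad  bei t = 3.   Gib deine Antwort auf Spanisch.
Debemos derivar nuestra ecuación de la aceleración a(t) = 8 1 vez. La derivada de la aceleración da la sacudida: j(t) = 0. Tenemos la sacudida j(t) = 0. Sustituyendo t = 3: j(3) = 0.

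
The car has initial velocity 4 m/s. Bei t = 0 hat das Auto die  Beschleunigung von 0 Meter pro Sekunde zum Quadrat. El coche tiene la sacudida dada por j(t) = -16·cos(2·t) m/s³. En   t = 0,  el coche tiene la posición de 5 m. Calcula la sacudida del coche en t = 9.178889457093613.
Tenemos la sacudida j(t) = -16·cos(2·t). Sustituyendo t = 9.178889457093613: j(9.178889457093613) = -14.1039225646716.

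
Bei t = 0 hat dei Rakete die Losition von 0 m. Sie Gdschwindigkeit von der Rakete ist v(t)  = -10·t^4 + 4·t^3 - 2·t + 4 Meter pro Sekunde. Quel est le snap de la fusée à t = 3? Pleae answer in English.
Starting from velocity v(t) = -10·t^4 + 4·t^3 - 2·t + 4, we take 3 derivatives. Taking d/dt of v(t), we find a(t) = -40·t^3 + 12·t^2 - 2. Taking d/dt of a(t), we find j(t) = -120·t^2 + 24·t. Differentiating jerk, we get snap: s(t) = 24 - 240·t. We have snap s(t) = 24 - 240·t. Substituting t = 3: s(3) = -696.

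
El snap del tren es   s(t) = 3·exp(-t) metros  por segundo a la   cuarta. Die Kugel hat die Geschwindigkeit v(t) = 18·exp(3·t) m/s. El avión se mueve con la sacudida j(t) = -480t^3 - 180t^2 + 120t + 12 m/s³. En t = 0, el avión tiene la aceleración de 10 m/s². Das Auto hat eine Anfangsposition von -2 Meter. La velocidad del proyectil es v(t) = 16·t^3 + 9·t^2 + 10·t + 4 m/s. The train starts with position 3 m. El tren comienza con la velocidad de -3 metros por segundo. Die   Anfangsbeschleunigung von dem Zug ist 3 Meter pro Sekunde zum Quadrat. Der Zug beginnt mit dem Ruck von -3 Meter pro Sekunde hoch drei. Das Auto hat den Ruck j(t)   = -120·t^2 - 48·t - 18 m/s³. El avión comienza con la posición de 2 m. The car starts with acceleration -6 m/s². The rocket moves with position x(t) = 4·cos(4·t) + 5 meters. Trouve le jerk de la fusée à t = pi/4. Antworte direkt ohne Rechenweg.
j(pi/4) = 0.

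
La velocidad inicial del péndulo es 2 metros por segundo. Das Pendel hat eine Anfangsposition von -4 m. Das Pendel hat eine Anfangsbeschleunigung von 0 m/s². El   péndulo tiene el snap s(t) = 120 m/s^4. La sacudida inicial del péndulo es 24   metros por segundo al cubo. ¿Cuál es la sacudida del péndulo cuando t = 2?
Debemos encontrar la integral de nuestra ecuación del snap s(t) = 120 1 vez. La integral del snap, con j(0) = 24, da la sacudida: j(t) = 120·t + 24. De la ecuación de la sacudida j(t) = 120·t + 24, sustituimos t = 2 para obtener j = 264.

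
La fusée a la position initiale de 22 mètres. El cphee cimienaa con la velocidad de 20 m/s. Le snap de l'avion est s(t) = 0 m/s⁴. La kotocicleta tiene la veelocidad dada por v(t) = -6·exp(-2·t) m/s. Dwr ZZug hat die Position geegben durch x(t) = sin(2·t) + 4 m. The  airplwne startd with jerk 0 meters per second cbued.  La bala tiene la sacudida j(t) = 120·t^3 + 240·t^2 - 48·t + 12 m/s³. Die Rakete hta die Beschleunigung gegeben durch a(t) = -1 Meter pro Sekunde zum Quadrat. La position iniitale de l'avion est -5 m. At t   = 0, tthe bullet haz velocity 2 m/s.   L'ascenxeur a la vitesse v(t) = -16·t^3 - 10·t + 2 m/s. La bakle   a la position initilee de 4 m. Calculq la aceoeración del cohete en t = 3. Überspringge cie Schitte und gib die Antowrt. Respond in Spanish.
En t = 3, a = -1.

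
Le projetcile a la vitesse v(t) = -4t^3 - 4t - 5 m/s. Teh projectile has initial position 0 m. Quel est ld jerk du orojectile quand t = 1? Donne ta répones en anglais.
We must differentiate our velocity equation v(t) = -4·t^3 - 4·t - 5 2 times. Taking d/dt of v(t), we find a(t) = -12·t^2 - 4. Taking d/dt of a(t), we find j(t) = -24·t. We have jerk j(t) = -24·t. Substituting t = 1: j(1) = -24.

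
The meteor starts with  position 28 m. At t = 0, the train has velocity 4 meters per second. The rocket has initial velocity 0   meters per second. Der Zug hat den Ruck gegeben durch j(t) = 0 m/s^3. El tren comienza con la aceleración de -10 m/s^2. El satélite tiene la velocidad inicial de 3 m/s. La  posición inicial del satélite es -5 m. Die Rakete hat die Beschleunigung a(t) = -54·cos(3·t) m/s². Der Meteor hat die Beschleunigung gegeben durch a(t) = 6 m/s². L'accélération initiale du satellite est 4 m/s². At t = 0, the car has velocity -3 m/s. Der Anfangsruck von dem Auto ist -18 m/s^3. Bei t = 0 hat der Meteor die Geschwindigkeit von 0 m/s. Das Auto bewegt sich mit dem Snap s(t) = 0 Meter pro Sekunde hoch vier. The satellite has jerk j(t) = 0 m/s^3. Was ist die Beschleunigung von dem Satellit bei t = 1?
Ausgehend von dem Ruck j(t) = 0, nehmen wir 1 Integral. Durch Integration von dem Ruck und Verwendung der Anfangsbedingung a(0) = 4, erhalten wir a(t) = 4. Mit a(t) = 4 und Einsetzen von t = 1, finden wir a = 4.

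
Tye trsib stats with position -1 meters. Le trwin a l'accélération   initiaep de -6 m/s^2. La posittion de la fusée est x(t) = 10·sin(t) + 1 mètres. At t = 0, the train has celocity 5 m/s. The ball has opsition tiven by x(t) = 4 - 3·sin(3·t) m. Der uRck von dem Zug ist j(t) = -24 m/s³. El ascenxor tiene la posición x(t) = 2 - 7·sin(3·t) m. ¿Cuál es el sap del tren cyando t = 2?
Para resolver esto, necesitamos tomar 1 derivada de nuestra ecuación de la sacudida j(t) = -24. La derivada de la sacudida da el snap: s(t) = 0. Usando s(t) = 0 y sustituyendo t = 2, encontramos s = 0.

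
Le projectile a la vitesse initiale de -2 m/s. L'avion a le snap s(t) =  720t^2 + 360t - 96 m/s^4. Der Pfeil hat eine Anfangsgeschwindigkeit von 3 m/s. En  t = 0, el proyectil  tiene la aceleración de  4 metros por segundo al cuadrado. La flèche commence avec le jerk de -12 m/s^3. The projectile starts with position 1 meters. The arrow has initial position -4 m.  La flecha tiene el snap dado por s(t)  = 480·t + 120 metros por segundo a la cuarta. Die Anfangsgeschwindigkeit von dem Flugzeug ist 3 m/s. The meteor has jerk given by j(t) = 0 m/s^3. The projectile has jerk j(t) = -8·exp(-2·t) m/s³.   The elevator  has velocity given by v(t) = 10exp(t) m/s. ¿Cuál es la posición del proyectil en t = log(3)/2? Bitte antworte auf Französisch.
Nous devons trouver l'intégrale de notre équation du jerk j(t) = -8·exp(-2·t) 3 fois. L'intégrale du jerk, avec a(0) = 4, donne l'accélération: a(t) = 4·exp(-2·t). En prenant ∫a(t)dt et en appliquant v(0) = -2, nous trouvons v(t) = -2·exp(-2·t). L'intégrale de la vitesse, avec x(0) = 1, donne la position: x(t) = exp(-2·t). En utilisant x(t) = exp(-2·t) et en substituant t = log(3)/2, nous trouvons x = 1/3.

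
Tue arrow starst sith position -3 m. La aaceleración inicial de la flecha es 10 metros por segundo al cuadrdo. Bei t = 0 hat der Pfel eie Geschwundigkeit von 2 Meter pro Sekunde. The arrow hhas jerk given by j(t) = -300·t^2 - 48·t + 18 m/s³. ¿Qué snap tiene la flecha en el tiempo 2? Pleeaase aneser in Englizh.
We must differentiate our jerk equation j(t) = -300·t^2 - 48·t + 18 1 time. Taking d/dt of j(t), we find s(t) = -600·t - 48. From the given snap equation s(t) = -600·t - 48, we substitute t = 2 to get s = -1248.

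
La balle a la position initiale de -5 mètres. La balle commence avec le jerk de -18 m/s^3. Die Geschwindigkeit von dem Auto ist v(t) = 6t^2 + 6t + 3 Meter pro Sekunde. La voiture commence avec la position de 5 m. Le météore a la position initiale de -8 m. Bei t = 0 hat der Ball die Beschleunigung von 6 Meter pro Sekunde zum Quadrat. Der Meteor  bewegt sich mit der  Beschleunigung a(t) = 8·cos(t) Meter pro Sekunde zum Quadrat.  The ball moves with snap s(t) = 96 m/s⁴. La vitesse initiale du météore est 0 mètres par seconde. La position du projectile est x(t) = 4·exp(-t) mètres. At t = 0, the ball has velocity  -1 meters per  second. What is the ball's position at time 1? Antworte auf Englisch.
To solve this, we need to take 4 integrals of our snap equation s(t) = 96. The antiderivative of snap, with j(0) = -18, gives jerk: j(t) = 96·t - 18. Finding the integral of j(t) and using a(0) = 6: a(t) = 48·t^2 - 18·t + 6. Taking ∫a(t)dt and applying v(0) = -1, we find v(t) = 16·t^3 - 9·t^2 + 6·t - 1. Taking ∫v(t)dt and applying x(0) = -5, we find x(t) = 4·t^4 - 3·t^3 + 3·t^2 - t - 5. We have position x(t) = 4·t^4 - 3·t^3 + 3·t^2 - t - 5. Substituting t = 1: x(1) = -2.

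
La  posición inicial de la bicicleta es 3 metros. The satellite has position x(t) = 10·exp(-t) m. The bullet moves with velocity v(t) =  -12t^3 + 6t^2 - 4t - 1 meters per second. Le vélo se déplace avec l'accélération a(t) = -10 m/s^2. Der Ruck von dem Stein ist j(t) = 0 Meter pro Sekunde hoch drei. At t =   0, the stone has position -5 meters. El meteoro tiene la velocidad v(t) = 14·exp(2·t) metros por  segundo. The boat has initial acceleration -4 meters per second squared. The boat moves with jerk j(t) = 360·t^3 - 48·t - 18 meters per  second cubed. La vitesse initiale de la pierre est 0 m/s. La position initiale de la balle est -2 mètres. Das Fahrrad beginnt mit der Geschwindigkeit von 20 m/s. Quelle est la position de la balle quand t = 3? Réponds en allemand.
Wir müssen unsere Gleichung für die Geschwindigkeit v(t) = -12·t^3 + 6·t^2 - 4·t - 1 1-mal integrieren. Mit ∫v(t)dt und Anwendung von x(0) = -2, finden wir x(t) = -3·t^4 + 2·t^3 - 2·t^2 - t - 2. Mit x(t) = -3·t^4 + 2·t^3 - 2·t^2 - t - 2 und Einsetzen von t = 3, finden wir x = -212.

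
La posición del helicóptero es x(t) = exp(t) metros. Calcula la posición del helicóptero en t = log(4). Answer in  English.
Using x(t) = exp(t) and substituting t = log(4), we find x = 4.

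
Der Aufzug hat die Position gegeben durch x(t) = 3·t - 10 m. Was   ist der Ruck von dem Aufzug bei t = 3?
Ausgehend von der Position x(t) = 3·t - 10, nehmen wir 3 Ableitungen. Mit d/dt von x(t) finden wir v(t) = 3. Die Ableitung von der Geschwindigkeit ergibt die Beschleunigung: a(t) = 0. Durch Ableiten von der Beschleunigung erhalten wir den Ruck: j(t) = 0. Aus der Gleichung für den Ruck j(t) = 0, setzen wir t = 3 ein und erhalten j = 0.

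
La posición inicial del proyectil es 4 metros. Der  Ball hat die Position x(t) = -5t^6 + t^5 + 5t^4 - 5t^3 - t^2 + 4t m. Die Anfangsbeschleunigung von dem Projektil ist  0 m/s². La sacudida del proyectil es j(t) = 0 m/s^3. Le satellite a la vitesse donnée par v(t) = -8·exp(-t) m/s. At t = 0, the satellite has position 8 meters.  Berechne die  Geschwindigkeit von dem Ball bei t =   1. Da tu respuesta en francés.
Nous devons dériver notre équation de la position x(t) = -5·t^6 + t^5 + 5·t^4 - 5·t^3 - t^2 + 4·t 1 fois. La dérivée de la position donne la vitesse: v(t) = -30·t^5 + 5·t^4 + 20·t^3 - 15·t^2 - 2·t + 4. De l'équation de la vitesse v(t) = -30·t^5 + 5·t^4 + 20·t^3 - 15·t^2 - 2·t + 4, nous substituons t = 1 pour obtenir v = -18.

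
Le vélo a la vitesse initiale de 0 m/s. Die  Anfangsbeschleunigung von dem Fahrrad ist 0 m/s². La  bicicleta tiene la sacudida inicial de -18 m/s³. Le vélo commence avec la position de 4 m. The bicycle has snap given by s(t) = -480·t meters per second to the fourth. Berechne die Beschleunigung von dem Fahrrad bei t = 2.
Ausgehend von dem Snap s(t) = -480·t, nehmen wir 2 Integrale. Durch Integration von dem Snap und Verwendung der Anfangsbedingung j(0) = -18, erhalten wir j(t) = -240·t^2 - 18. Durch Integration von dem Ruck und Verwendung der Anfangsbedingung a(0) = 0, erhalten wir a(t) = -80·t^3 - 18·t. Mit a(t) = -80·t^3 - 18·t und Einsetzen von t = 2, finden wir a = -676.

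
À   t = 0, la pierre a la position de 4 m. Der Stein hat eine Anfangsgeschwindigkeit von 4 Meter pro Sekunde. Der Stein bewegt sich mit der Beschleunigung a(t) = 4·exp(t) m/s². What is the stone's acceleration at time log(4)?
We have acceleration a(t) = 4·exp(t). Substituting t = log(4): a(log(4)) = 16.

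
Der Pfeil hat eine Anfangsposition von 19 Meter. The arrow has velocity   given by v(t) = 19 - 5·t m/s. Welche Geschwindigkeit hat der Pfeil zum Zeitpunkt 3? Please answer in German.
Mit v(t) = 19 - 5·t und Einsetzen von t = 3, finden wir v = 4.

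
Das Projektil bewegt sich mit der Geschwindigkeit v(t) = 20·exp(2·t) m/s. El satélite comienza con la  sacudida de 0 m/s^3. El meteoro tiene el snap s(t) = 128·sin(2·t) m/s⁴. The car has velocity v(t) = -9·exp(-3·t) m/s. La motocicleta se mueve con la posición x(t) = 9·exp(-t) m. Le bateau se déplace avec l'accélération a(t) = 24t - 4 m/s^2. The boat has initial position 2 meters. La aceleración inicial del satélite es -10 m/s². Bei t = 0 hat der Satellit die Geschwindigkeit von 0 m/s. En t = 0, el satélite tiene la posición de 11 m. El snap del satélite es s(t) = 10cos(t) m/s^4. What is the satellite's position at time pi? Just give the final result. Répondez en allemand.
Bei t = pi, x = -9.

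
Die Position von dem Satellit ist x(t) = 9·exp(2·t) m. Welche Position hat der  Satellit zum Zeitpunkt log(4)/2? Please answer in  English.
We have position x(t) = 9·exp(2·t). Substituting t = log(4)/2: x(log(4)/2) = 36.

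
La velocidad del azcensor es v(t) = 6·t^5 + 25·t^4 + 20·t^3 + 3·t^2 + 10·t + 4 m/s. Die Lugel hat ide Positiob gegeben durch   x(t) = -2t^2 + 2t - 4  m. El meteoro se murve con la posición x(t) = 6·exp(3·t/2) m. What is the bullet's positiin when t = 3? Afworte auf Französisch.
Nous avons la position x(t) = -2·t^2 + 2·t - 4. En substituant t = 3: x(3) = -16.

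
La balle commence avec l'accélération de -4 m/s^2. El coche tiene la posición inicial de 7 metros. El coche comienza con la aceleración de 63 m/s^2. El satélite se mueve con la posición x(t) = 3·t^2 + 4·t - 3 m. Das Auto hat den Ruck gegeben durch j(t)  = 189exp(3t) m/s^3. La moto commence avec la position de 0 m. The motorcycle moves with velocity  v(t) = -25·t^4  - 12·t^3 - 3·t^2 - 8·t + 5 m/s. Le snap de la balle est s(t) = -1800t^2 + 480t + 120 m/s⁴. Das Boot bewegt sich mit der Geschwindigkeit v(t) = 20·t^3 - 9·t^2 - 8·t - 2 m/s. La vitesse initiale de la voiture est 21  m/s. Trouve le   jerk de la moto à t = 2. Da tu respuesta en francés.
En partant de la vitesse v(t) = -25·t^4 - 12·t^3 - 3·t^2 - 8·t + 5, nous prenons 2 dérivées. En prenant d/dt de v(t), nous trouvons a(t) = -100·t^3 - 36·t^2 - 6·t - 8. En prenant d/dt de a(t), nous trouvons j(t) = -300·t^2 - 72·t - 6. Nous avons le jerk j(t) = -300·t^2 - 72·t - 6. En substituant t = 2: j(2) = -1350.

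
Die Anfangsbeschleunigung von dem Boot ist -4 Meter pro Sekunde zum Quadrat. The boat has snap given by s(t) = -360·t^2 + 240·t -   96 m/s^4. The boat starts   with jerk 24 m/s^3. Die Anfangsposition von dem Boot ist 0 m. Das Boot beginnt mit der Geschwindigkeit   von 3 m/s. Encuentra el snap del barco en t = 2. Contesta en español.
Usando s(t) = -360·t^2 + 240·t - 96 y sustituyendo t = 2, encontramos s = -1056.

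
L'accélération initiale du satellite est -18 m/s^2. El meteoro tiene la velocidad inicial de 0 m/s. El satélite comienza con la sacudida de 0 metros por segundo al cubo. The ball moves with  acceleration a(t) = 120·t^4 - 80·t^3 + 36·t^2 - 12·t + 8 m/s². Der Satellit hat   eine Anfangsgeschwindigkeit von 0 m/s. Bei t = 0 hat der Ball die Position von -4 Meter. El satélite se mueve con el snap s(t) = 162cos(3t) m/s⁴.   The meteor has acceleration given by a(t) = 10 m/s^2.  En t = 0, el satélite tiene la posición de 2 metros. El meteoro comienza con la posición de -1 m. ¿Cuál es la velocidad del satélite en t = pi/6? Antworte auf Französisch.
Nous devons intégrer notre équation du snap s(t) = 162·cos(3·t) 3 fois. En prenant ∫s(t)dt et en appliquant j(0) = 0, nous trouvons j(t) = 54·sin(3·t). En prenant ∫j(t)dt et en appliquant a(0) = -18, nous trouvons a(t) = -18·cos(3·t). En prenant ∫a(t)dt et en appliquant v(0) = 0, nous trouvons v(t) = -6·sin(3·t). Nous avons la vitesse v(t) = -6·sin(3·t). En substituant t = pi/6: v(pi/6) = -6.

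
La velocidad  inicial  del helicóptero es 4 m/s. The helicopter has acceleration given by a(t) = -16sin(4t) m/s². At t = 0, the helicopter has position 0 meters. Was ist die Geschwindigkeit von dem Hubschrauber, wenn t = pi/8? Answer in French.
Nous devons intégrer notre équation de l'accélération a(t) = -16·sin(4·t) 1 fois. La primitive de l'accélération est la vitesse. En utilisant v(0) = 4, nous obtenons v(t) = 4·cos(4·t). Nous avons la vitesse v(t) = 4·cos(4·t). En substituant t = pi/8: v(pi/8) = 0.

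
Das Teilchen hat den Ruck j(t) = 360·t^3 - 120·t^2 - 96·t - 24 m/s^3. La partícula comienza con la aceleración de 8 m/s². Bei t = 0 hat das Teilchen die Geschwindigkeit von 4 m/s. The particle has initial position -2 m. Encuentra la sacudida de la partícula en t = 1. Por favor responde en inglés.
From the given jerk equation j(t) = 360·t^3 - 120·t^2 - 96·t - 24, we substitute t = 1 to get j = 120.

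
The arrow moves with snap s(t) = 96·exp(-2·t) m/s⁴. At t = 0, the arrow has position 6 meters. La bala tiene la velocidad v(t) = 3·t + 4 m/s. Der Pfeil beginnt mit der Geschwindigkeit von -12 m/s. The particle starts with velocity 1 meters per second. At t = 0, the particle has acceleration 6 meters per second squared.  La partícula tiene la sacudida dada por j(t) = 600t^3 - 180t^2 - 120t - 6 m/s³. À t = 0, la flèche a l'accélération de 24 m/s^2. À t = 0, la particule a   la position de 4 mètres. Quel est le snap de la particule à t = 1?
Pour résoudre ceci, nous devons prendre 1 dérivée de notre équation du jerk j(t) = 600·t^3 - 180·t^2 - 120·t - 6. La dérivée du jerk donne le snap: s(t) = 1800·t^2 - 360·t - 120. De l'équation du snap s(t) = 1800·t^2 - 360·t - 120, nous substituons t = 1 pour obtenir s = 1320.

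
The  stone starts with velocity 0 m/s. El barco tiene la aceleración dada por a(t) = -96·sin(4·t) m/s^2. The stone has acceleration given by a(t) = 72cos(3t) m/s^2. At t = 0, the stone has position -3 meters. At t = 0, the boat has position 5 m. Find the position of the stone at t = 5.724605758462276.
We must find the integral of our acceleration equation a(t) = 72·cos(3·t) 2 times. The integral of acceleration, with v(0) = 0, gives velocity: v(t) = 24·sin(3·t). Finding the integral of v(t) and using x(0) = -3: x(t) = 5 - 8·cos(3·t). We have position x(t) = 5 - 8·cos(3·t). Substituting t = 5.724605758462276: x(5.724605758462276) = 5.83799844547297.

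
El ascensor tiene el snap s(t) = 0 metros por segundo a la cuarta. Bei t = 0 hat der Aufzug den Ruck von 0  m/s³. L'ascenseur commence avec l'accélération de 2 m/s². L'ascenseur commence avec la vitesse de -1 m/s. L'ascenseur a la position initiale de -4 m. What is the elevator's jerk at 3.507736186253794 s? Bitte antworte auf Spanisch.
Para resolver esto, necesitamos tomar 1 integral de nuestra ecuación del snap s(t) = 0. La antiderivada del snap es la sacudida. Usando j(0) = 0, obtenemos j(t) = 0. De la ecuación de la sacudida j(t) = 0, sustituimos t = 3.507736186253794 para obtener j = 0.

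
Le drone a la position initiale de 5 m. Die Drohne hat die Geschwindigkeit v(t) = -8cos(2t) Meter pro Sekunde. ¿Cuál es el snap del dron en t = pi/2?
Para resolver esto, necesitamos tomar 3 derivadas de nuestra ecuación de la velocidad v(t) = -8·cos(2·t). Derivando la velocidad, obtenemos la aceleración: a(t) = 16·sin(2·t). La derivada de la aceleración da la sacudida: j(t) = 32·cos(2·t). Tomando d/dt de j(t), encontramos s(t) = -64·sin(2·t). De la ecuación del snap s(t) = -64·sin(2·t), sustituimos t = pi/2 para obtener s = 0.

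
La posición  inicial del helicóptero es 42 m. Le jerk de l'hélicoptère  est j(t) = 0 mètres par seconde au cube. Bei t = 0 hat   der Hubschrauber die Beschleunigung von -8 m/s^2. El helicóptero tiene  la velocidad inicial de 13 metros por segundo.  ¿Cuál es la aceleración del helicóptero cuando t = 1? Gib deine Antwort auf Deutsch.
Wir müssen das Integral unserer Gleichung für den Ruck j(t) = 0 1-mal finden. Mit ∫j(t)dt und Anwendung von a(0) = -8, finden wir a(t) = -8. Aus der Gleichung für die Beschleunigung a(t) = -8, setzen wir t = 1 ein und erhalten a = -8.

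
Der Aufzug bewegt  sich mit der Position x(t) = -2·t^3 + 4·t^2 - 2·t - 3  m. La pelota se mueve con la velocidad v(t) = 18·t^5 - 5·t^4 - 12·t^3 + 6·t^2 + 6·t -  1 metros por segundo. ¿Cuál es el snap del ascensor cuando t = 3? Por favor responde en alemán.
Wir müssen unsere Gleichung für die Position x(t) = -2·t^3 + 4·t^2 - 2·t - 3 4-mal ableiten. Die Ableitung von der Position ergibt die Geschwindigkeit: v(t) = -6·t^2 + 8·t - 2. Mit d/dt von v(t) finden wir a(t) = 8 - 12·t. Mit d/dt von a(t) finden wir j(t) = -12. Die Ableitung von dem Ruck ergibt den Snap: s(t) = 0. Aus der Gleichung für den Snap s(t) = 0, setzen wir t = 3 ein und erhalten s = 0.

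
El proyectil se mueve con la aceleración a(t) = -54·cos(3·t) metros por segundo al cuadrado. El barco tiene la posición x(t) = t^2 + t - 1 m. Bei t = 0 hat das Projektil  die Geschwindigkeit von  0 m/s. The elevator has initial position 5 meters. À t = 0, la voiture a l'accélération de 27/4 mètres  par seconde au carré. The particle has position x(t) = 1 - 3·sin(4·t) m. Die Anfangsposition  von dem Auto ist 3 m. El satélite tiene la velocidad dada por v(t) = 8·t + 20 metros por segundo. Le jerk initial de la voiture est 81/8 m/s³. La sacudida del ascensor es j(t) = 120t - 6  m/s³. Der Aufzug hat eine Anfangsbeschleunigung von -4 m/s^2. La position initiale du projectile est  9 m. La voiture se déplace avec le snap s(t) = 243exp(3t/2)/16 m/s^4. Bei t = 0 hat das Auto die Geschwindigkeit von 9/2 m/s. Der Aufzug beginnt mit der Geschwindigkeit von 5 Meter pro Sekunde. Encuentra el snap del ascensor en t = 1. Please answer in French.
En partant du jerk j(t) = 120·t - 6, nous prenons 1 dérivée. La dérivée du jerk donne le snap: s(t) = 120. Nous avons le snap s(t) = 120. En substituant t = 1: s(1) = 120.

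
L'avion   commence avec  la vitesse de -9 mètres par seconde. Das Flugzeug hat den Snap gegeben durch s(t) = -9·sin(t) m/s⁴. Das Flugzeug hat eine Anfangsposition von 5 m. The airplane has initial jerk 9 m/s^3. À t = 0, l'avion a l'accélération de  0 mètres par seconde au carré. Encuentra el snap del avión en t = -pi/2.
Usando s(t) = -9·sin(t) y sustituyendo t = -pi/2, encontramos s = 9.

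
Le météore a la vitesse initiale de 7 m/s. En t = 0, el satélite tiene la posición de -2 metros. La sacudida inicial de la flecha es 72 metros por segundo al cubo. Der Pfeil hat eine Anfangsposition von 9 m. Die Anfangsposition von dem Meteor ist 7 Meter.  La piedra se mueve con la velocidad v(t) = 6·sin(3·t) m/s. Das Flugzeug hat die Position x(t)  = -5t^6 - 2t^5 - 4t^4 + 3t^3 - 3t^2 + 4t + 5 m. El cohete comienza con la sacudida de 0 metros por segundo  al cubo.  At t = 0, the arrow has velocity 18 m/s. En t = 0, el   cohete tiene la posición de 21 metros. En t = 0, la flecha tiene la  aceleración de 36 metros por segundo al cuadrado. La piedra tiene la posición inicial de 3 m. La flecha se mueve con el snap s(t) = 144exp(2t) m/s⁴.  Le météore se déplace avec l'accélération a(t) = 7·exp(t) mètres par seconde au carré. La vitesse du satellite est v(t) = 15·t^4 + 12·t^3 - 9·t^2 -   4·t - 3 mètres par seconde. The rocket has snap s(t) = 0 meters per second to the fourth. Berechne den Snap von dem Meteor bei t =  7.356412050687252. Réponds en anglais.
Starting from acceleration a(t) = 7·exp(t), we take 2 derivatives. The derivative of acceleration gives jerk: j(t) = 7·exp(t). Taking d/dt of j(t), we find s(t) = 7·exp(t). Using s(t) = 7·exp(t) and substituting t = 7.356412050687252, we find s = 10963.4489886417.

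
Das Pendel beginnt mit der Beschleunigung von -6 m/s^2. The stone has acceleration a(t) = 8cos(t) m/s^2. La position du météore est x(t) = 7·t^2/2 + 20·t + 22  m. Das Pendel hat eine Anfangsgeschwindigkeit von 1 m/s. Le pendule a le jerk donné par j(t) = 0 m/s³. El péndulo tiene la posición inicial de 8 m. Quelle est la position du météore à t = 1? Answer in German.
Aus der Gleichung für die Position x(t) = 7·t^2/2 + 20·t + 22, setzen wir t = 1 ein und erhalten x = 91/2.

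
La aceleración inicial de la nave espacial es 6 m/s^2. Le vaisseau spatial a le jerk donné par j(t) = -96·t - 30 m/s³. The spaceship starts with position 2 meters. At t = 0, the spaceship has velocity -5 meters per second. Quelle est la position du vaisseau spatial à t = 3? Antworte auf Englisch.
We need to integrate our jerk equation j(t) = -96·t - 30 3 times. The integral of jerk is acceleration. Using a(0) = 6, we get a(t) = -48·t^2 - 30·t + 6. The antiderivative of acceleration, with v(0) = -5, gives velocity: v(t) = -16·t^3 - 15·t^2 + 6·t - 5. The integral of velocity is position. Using x(0) = 2, we get x(t) = -4·t^4 - 5·t^3 + 3·t^2 - 5·t + 2. Using x(t) = -4·t^4 - 5·t^3 + 3·t^2 - 5·t + 2 and substituting t = 3, we find x = -445.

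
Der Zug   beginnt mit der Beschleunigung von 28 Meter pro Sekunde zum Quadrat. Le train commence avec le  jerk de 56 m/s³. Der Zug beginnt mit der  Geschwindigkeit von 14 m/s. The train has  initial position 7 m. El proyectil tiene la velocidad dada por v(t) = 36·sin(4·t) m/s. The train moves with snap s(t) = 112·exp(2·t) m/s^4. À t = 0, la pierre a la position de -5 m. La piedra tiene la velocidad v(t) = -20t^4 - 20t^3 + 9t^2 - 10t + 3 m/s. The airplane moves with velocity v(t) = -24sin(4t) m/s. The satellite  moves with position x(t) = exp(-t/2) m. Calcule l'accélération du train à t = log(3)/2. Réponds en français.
Pour résoudre ceci, nous devons prendre 2 primitives de notre équation du snap s(t) = 112·exp(2·t). La primitive du snap est le jerk. En utilisant j(0) = 56, nous obtenons j(t) = 56·exp(2·t). En prenant ∫j(t)dt et en appliquant a(0) = 28, nous trouvons a(t) = 28·exp(2·t). Nous avons l'accélération a(t) = 28·exp(2·t). En substituant t = log(3)/2: a(log(3)/2) = 84.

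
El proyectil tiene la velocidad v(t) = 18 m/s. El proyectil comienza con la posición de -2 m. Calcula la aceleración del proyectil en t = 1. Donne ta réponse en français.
En partant de la vitesse v(t) = 18, nous prenons 1 dérivée. En dérivant la vitesse, nous obtenons l'accélération: a(t) = 0. En utilisant a(t) = 0 et en substituant t = 1, nous trouvons a = 0.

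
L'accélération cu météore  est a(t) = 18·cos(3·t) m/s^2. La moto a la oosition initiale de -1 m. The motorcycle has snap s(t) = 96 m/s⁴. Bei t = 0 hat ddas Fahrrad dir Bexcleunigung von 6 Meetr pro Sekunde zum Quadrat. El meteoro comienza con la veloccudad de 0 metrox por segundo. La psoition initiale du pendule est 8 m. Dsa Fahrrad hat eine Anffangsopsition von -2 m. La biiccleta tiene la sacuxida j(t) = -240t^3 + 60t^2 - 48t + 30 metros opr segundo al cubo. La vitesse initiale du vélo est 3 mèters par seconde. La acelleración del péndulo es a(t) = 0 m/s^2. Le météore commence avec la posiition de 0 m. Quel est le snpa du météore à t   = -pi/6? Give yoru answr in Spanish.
Para resolver esto, necesitamos tomar 2 derivadas de nuestra ecuación de la aceleración a(t) = 18·cos(3·t). Tomando d/dt de a(t), encontramos j(t) = -54·sin(3·t). La derivada de la sacudida da el snap: s(t) = -162·cos(3·t). Usando s(t) = -162·cos(3·t) y sustituyendo t = -pi/6, encontramos s = 0.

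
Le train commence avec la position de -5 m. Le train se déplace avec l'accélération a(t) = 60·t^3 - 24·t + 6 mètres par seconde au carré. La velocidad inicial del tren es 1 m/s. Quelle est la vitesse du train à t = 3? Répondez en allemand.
Wir müssen das Integral unserer Gleichung für die Beschleunigung a(t) = 60·t^3 - 24·t + 6 1-mal finden. Das Integral von der Beschleunigung, mit v(0) = 1, ergibt die Geschwindigkeit: v(t) = 15·t^4 - 12·t^2 + 6·t + 1. Wir haben die Geschwindigkeit v(t) = 15·t^4 - 12·t^2 + 6·t + 1. Durch Einsetzen von t = 3: v(3) = 1126.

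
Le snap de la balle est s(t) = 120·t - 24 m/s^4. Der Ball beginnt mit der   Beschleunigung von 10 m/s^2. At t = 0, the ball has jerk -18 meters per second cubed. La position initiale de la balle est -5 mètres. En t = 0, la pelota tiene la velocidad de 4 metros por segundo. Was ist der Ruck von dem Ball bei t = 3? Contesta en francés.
Nous devons intégrer notre équation du snap s(t) = 120·t - 24 1 fois. La primitive du snap, avec j(0) = -18, donne le jerk: j(t) = 60·t^2 - 24·t - 18. En utilisant j(t) = 60·t^2 - 24·t - 18 et en substituant t = 3, nous trouvons j = 450.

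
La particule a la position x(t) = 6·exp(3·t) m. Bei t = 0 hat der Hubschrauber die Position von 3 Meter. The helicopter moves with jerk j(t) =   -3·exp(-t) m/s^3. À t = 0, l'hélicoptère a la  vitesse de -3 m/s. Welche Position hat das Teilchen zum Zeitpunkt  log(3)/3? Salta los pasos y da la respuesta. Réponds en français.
La position à t = log(3)/3 est x = 18.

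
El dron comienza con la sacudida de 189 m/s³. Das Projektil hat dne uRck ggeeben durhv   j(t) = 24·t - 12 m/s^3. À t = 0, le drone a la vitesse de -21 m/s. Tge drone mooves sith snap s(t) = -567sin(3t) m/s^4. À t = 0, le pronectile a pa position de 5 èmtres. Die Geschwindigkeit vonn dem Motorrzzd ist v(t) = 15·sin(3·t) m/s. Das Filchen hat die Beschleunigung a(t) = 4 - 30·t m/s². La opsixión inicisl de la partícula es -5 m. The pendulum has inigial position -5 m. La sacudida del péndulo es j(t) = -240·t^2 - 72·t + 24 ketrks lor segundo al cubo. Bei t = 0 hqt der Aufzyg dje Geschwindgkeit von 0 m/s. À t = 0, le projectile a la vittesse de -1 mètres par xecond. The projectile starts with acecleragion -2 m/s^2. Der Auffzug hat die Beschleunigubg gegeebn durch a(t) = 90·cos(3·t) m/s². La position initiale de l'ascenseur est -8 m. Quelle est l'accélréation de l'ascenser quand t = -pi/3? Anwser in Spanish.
Usando a(t) = 90·cos(3·t) y sustituyendo t = -pi/3, encontramos a = -90.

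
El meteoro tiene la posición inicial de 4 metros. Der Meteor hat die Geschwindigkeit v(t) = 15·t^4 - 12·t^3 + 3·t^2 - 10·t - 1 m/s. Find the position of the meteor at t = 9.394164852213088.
Starting from velocity v(t) = 15·t^4 - 12·t^3 + 3·t^2 - 10·t - 1, we take 1 integral. Integrating velocity and using the initial condition x(0) = 4, we get x(t) = 3·t^5 - 3·t^4 + t^3 - 5·t^2 - t + 4. Using x(t) = 3·t^5 - 3·t^4 + t^3 - 5·t^2 - t + 4 and substituting t = 9.394164852213088, we find x = 196506.715154683.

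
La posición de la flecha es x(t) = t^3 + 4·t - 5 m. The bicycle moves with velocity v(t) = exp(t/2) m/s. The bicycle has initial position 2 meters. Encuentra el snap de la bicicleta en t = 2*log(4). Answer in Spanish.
Partiendo de la velocidad v(t) = exp(t/2), tomamos 3 derivadas. Derivando la velocidad, obtenemos la aceleración: a(t) = exp(t/2)/2. La derivada de la aceleración da la sacudida: j(t) = exp(t/2)/4. La derivada de la sacudida da el snap: s(t) = exp(t/2)/8. Usando s(t) = exp(t/2)/8 y sustituyendo t = 2*log(4), encontramos s = 1/2.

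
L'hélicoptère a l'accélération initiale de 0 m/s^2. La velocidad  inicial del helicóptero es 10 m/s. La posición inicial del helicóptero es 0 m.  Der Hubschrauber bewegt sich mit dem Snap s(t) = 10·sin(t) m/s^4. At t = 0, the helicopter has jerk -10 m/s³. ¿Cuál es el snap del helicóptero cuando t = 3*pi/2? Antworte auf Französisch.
Nous avons le snap s(t) = 10·sin(t). En substituant t = 3*pi/2: s(3*pi/2) = -10.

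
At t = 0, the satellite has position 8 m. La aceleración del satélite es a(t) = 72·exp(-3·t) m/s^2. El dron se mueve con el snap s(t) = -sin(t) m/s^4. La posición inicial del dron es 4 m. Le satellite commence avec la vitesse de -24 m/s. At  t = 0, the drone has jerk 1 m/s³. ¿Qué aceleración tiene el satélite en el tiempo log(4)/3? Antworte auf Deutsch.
Wir haben die Beschleunigung a(t) = 72·exp(-3·t). Durch Einsetzen von t = log(4)/3: a(log(4)/3) = 18.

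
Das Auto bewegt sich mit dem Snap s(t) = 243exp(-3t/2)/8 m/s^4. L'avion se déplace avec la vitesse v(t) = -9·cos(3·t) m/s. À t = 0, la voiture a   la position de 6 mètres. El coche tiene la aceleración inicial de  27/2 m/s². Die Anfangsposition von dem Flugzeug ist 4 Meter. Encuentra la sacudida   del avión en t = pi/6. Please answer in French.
Pour résoudre ceci, nous devons prendre 2 dérivées de notre équation de la vitesse v(t) = -9·cos(3·t). La dérivée de la vitesse donne l'accélération: a(t) = 27·sin(3·t). En dérivant l'accélération, nous obtenons le jerk: j(t) = 81·cos(3·t). De l'équation du jerk j(t) = 81·cos(3·t), nous substituons t = pi/6 pour obtenir j = 0.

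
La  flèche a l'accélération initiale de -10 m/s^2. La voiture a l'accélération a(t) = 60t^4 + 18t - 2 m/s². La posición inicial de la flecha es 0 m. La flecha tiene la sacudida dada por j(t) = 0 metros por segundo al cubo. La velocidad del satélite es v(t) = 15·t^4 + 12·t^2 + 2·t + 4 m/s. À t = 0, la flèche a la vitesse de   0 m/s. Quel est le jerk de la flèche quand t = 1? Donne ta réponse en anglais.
Using j(t) = 0 and substituting t = 1, we find j = 0.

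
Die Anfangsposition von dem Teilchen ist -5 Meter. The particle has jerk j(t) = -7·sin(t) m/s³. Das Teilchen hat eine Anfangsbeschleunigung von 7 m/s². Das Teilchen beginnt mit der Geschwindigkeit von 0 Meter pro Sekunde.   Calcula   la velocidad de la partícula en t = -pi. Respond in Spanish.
Partiendo de la sacudida j(t) = -7·sin(t), tomamos 2 antiderivadas. La antiderivada de la sacudida, con a(0) = 7, da la aceleración: a(t) = 7·cos(t). La antiderivada de la aceleración, con v(0) = 0, da la velocidad: v(t) = 7·sin(t). De la ecuación de la velocidad v(t) = 7·sin(t), sustituimos t = -pi para obtener v = 0.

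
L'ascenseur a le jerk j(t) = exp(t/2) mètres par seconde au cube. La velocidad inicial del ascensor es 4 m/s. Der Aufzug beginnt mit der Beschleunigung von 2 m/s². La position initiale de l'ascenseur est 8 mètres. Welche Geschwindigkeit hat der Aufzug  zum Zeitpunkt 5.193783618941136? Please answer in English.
We need to integrate our jerk equation j(t) = exp(t/2) 2 times. Finding the antiderivative of j(t) and using a(0) = 2: a(t) = 2·exp(t/2). The integral of acceleration is velocity. Using v(0) = 4, we get v(t) = 4·exp(t/2). We have velocity v(t) = 4·exp(t/2). Substituting t = 5.193783618941136: v(5.193783618941136) = 53.6878205607508.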